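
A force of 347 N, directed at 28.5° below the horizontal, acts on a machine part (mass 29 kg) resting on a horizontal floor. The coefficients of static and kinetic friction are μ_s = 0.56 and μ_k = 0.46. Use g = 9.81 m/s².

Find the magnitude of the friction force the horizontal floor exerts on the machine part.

The vertical component of P adds to the normal force: N = m g + P sin α = 284.5 + 165.6 = 450.1 N.
For equilibrium, f = P cos α = 347×cos 28.5° = 304.9 N.
μ_s N = 0.56 × 450.1 = 252 N.
304.9 > 252 N → the machine part slides; f = μ_k N = 0.46×450.1 = 207 N.

f ≈ 207 N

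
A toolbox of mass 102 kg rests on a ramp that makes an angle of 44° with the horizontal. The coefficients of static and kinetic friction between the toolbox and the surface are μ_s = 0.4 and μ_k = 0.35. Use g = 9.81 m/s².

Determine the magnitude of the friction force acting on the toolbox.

f ≈ 252 N (up the incline)

The normal reaction is N = m g cos θ = 719.8 N.
Along the slope the weight component is m g sin θ = 695.1 N; friction must supply exactly this, acting up-slope.
Static friction can supply at most μ_s N = 287.9 N.
Since |695.1| > 287.9 N, static friction cannot hold it; the toolbox slides down the incline and kinetic friction applies: f = μ_k N = 0.35 × 719.8 = 252 N.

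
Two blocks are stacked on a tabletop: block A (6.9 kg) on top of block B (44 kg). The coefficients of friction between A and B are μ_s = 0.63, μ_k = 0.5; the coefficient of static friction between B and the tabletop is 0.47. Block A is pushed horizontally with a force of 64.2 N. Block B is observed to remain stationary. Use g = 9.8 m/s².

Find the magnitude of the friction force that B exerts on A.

The normal force B exerts on A is simply A's weight, N₁ = 67.62 N.
So the A–B interface can sustain at most μ_s N₁ = 42.6 N of static friction.
Since P = 64.2 N > 42.6 N, A slides on B; the A–B friction is kinetic: f₁ = μ_k N₁ = 0.5×67.62 = 33.8 N.
By Newton's third law B feels 33.8 N forward from A. With B stationary, the floor's static friction on B balances it: f₂ = 33.8 N (well within μ_s(m_A+m_B)g = 234.4 N).

f ≈ 33.8 N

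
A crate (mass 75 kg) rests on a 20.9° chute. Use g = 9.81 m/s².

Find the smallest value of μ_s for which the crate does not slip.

μ_s,min ≈ 0.382

At the slip threshold m g sin θ = μ_s m g cos θ, so μ_s,min = tan θ.
μ_s,min = tan 20.9° = 0.382.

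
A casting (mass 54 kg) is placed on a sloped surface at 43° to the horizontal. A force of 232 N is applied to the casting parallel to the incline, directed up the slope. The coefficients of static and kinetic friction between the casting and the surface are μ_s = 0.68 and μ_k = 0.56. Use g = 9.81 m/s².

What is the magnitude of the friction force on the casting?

f ≈ 129 N (up the incline)

The normal reaction is N = m g cos θ = 387.4 N.
The friction needed for equilibrium is m g sin θ − P = 361.3 − 232 = 129.3 N, measured positive up-slope.
Static friction can supply at most μ_s N = 263.5 N.
Since |129.3| ≤ 263.5 N, static friction is sufficient; f equals the required value, not μ_s N.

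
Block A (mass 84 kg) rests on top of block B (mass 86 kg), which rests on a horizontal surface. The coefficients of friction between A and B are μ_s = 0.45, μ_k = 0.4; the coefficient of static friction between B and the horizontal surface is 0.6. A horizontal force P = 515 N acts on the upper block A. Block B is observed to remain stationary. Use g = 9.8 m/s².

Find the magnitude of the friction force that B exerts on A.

Normal force at the A–B interface: N₁ = m_A g = 823.2 N.
So the A–B interface can sustain at most μ_s N₁ = 370.4 N of static friction.
P = 515 N exceeds that limit, so A slips over B and the interface friction becomes kinetic: f₁ = μ_k N₁ = 0.4×823.2 = 329 N.
By Newton's third law B feels 329 N forward from A. With B stationary, the floor's static friction on B balances it: f₂ = 329 N (well within μ_s(m_A+m_B)g = 999.6 N).

f ≈ 329 N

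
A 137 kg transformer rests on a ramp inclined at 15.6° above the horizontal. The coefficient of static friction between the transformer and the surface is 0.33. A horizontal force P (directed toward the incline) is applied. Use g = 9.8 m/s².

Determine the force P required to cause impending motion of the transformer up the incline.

At impending motion up the slope, friction acts down-slope at its limit: f = μ_s N.
Perpendicular to the incline: N = m g cos θ + P sin θ.
Along the incline: P cos θ = m g sin θ + μ_s N = m g sin θ + μ_s (m g cos θ + P sin θ).
Solving, P (cos θ − μ_s sin θ) = m g (sin θ + μ_s cos θ), so P = 137×9.8×(sin 15.6° + 0.33 cos 15.6°)/(cos 15.6° − 0.33 sin 15.6°) = 1340×0.5868/0.8744 = 901 N.

P ≈ 901 N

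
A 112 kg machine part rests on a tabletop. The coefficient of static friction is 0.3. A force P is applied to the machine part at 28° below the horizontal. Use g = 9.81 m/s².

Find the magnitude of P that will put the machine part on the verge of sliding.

N = m g + P sin α (the push presses the machine part into the tabletop).
At impending slip, P cos α = μ_s N = μ_s (m g + P sin α).
Solving: P (cos α − μ_s sin α) = μ_s m g → P = 0.3×1100/(cos 28° − 0.3 sin 28°) = 330/0.7421 = 444 N.

P ≈ 444 N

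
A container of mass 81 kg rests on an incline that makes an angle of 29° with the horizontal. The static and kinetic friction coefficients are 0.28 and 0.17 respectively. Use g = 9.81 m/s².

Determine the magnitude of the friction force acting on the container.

f ≈ 118 N (up the incline)

Normal force: N = m g cos θ = 81 × 9.81 × cos 29° = 695 N.
For equilibrium along the incline, friction must balance the weight component: f = m g sin θ = 385.2 N up the slope.
The static-friction ceiling is μ_s N = 0.28 × 695 = 194.6 N.
|385.2| exceeds 194.6 N, so the container slips down-slope; friction is kinetic, f = μ_k N = 0.17×695 = 118 N.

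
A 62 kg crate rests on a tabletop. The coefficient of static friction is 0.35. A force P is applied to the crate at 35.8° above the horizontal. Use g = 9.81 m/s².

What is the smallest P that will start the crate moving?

P ≈ 210 N

N = m g − P sin α (the pull lifts the crate).
At impending slip, P cos α = μ_s N = μ_s (m g − P sin α).
Solving: P (cos α + μ_s sin α) = μ_s m g → P = 0.35×608/(cos 35.8° + 0.35 sin 35.8°) = 213/1.016 = 210 N.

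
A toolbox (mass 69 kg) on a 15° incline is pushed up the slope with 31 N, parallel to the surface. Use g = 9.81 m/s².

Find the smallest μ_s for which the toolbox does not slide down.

N = m g cos θ = 653.8 N.
Friction must make up the shortfall along the incline: f = m g sin θ − P = 175.2 − 31 = 144.2 N.
At the threshold f = μ_s N, so μ_s,min = 144.2/653.8 = 0.221.

μ_s,min ≈ 0.221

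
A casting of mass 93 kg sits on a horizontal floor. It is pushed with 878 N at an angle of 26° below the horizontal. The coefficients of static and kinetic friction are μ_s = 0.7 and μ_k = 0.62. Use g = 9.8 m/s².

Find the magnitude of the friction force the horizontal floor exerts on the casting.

Vertical equilibrium gives N = m g + P sin α = 1296 N.
For equilibrium, f = P cos α = 878×cos 26° = 789.1 N.
μ_s N = 0.7 × 1296 = 907.4 N.
Since 789.1 N does not exceed the limit, the casting stays at rest and f = 789 N.

f ≈ 789 N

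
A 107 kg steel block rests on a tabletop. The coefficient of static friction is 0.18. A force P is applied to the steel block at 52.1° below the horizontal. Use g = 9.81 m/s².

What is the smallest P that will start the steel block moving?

P ≈ 400 N

N = m g + P sin α (the push presses the steel block into the tabletop).
At impending slip, P cos α = μ_s N = μ_s (m g + P sin α).
Solving: P (cos α − μ_s sin α) = μ_s m g → P = 0.18×1050/(cos 52.1° − 0.18 sin 52.1°) = 189/0.4723 = 400 N.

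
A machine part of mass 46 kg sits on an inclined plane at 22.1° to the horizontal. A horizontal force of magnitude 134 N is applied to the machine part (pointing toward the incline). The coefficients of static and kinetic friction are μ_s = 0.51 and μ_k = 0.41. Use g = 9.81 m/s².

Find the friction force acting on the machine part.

f ≈ 45.6 N (up the incline)

The horizontal push has a component P sin θ into the surface, so N = m g cos θ + P sin θ = 418.1 + 50.41 = 468.5 N.
Parallel to the incline: P cos θ − m g sin θ = 124.2 − 169.8 = -45.62 N; the friction needed to balance this is 45.62 N acting up the slope.
The limit of static friction is μ_s N = 238.9 N.
Since 45.62 N is within the 238.9 N limit, the machine part stays put and friction is exactly 45.6 N.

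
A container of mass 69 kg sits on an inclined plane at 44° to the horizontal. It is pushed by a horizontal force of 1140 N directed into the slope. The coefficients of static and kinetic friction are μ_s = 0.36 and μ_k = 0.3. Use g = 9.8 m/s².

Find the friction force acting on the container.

f ≈ 350 N (down the incline)

Resolve perpendicular to the incline: N = m g cos θ + P sin θ = 69×9.8×cos 44° + 1140×sin 44° = 1278 N.
Parallel to the incline: P cos θ − m g sin θ = 820 − 469.7 = 350.3 N; the friction needed to balance this is 350.3 N acting down the slope.
The limit of static friction is μ_s N = 460.2 N.
Since 350.3 N is within the 460.2 N limit, the container stays put and friction is exactly 350 N.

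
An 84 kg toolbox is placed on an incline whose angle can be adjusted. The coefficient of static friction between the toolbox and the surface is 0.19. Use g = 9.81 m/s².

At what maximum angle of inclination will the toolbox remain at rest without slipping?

θ_max ≈ 10.8°

At the slip threshold, m g sin θ = μ_s · m g cos θ, so tan θ = μ_s.
θ_max = arctan(0.19) = 10.8°.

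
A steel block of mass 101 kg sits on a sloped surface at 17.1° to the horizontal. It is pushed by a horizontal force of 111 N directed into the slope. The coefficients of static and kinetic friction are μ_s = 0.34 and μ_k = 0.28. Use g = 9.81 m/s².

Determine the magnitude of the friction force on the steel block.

f ≈ 185 N (up the incline)

Normal direction: N = m g cos θ + P sin θ = 979.6 N.
Along the incline, the net driving force (taking up-slope positive) is P cos θ − m g sin θ = 106.1 − 291.3 = -185.2 N, so equilibrium requires friction f = 185.2 N (up-slope).
Maximum static friction: μ_s N = 0.34 × 979.6 = 333.1 N.
|f_req| = 185.2 ≤ 333.1 N → the steel block is in equilibrium; friction equals the required value.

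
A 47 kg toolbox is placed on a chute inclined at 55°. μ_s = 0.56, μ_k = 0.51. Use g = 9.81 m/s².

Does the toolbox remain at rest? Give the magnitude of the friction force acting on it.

f ≈ 135 N

N = m g cos θ = 264 N.
Down-slope weight component: m g sin θ = 378 N.
μ_s N = 148 N.
378 > 148 N, so it slides; kinetic friction f = μ_k N = 0.51×264 = 135 N.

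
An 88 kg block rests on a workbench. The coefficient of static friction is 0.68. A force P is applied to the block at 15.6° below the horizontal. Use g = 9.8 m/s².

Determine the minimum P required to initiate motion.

P ≈ 752 N

N = m g + P sin α (the push presses the block into the workbench).
At impending slip, P cos α = μ_s N = μ_s (m g + P sin α).
Solving: P (cos α − μ_s sin α) = μ_s m g → P = 0.68×862/(cos 15.6° − 0.68 sin 15.6°) = 586/0.7803 = 752 N.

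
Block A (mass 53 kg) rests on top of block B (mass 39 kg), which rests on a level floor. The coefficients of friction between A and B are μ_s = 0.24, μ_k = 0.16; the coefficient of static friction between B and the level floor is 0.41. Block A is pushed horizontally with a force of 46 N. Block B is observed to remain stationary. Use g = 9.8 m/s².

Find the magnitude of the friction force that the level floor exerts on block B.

f ≈ 46 N

Between the blocks, N₁ = m_A g = 519.4 N.
So the A–B interface can sustain at most μ_s N₁ = 124.7 N of static friction.
Since P = 46 N ≤ 124.7 N, A does not slip on B; friction on A equals P = 46 N.
By Newton's third law B feels 46 N forward from A. With B stationary, the floor's static friction on B balances it: f₂ = 46 N (well within μ_s(m_A+m_B)g = 369.7 N).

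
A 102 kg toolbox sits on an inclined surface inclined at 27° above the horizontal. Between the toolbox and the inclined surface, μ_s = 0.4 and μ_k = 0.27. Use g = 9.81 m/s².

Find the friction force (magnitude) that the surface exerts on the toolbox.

f ≈ 241 N (up the incline)

Perpendicular to the surface, N = m g cos θ = 102·9.81·cos 27° = 891.6 N.
Along the slope the weight component is m g sin θ = 454.3 N; friction must supply exactly this, acting up-slope.
Maximum static friction available: μ_s N = 0.4 × 891.6 = 356.6 N.
Since |454.3| > 356.6 N, static friction cannot hold it; the toolbox slides down the incline and kinetic friction applies: f = μ_k N = 0.27 × 891.6 = 241 N.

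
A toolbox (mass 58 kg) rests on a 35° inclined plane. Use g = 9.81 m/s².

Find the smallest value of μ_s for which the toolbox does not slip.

At the slip threshold m g sin θ = μ_s m g cos θ, so μ_s,min = tan θ.
μ_s,min = tan 35° = 0.7.

μ_s,min ≈ 0.7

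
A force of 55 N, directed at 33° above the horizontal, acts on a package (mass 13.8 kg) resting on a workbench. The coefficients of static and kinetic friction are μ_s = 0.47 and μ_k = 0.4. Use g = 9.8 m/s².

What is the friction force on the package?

The vertical component of P reduces the normal force: N = m g − P sin α = 135.2 − 29.96 = 105.3 N.
The horizontal driving force is P cos α = 46.13 N, so equilibrium needs friction f = 46.13 N.
μ_s N = 0.47 × 105.3 = 49.48 N.
46.13 ≤ 49.48 N → static; friction equals the required 46.1 N.

f ≈ 46.1 N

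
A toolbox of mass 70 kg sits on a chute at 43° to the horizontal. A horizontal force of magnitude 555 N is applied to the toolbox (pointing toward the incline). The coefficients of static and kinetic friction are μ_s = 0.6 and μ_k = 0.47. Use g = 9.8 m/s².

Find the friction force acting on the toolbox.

The horizontal push has a component P sin θ into the surface, so N = m g cos θ + P sin θ = 501.7 + 378.5 = 880.2 N.
Along the incline, the net driving force (taking up-slope positive) is P cos θ − m g sin θ = 405.9 − 467.9 = -61.95 N, so equilibrium requires friction f = 61.95 N (up-slope).
The limit of static friction is μ_s N = 528.1 N.
Since 61.95 N is within the 528.1 N limit, the toolbox stays put and friction is exactly 61.9 N.

f ≈ 61.9 N (up the incline)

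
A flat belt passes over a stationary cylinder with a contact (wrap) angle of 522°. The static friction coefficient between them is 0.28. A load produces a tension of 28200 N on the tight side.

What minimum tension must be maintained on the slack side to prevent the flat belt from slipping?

Capstan equation at impending slip: T_tight/T_slack = e^{μβ}.
β = 522° = 9.111 rad; e^{μβ} = e^{0.28×9.111} = 12.82.
T_slack = T_tight / e^{μβ} = 28200 / 12.82 = 2200 N.

T_min ≈ 2200 N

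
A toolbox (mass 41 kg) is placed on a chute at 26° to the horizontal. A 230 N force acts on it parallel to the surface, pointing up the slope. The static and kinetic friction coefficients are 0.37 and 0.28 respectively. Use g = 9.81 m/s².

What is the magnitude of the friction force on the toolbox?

f ≈ 53.7 N (down the incline)

Normal force: N = m g cos θ = 41 × 9.81 × cos 26° = 361.5 N.
Parallel to the incline, ΣF = 0 gives f = m g sin θ − P = 176.3 − 230 = -53.68 N (up-slope positive).
The static-friction ceiling is μ_s N = 0.37 × 361.5 = 133.8 N.
Since |-53.68| ≤ 133.8 N, the toolbox remains in static equilibrium and friction takes exactly the required value.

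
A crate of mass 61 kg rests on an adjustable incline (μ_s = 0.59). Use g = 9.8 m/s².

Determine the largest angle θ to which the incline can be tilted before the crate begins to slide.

θ_max ≈ 30.5°

At the slip threshold, m g sin θ = μ_s · m g cos θ, so tan θ = μ_s.
θ_max = arctan(0.59) = 30.5°.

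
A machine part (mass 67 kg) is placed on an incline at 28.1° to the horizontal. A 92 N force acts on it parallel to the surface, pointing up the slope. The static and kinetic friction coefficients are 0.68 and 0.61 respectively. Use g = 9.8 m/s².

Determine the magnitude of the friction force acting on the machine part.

f ≈ 217 N (up the incline)

Perpendicular to the surface, N = m g cos θ = 67·9.8·cos 28.1° = 579.2 N.
For equilibrium along the incline the friction force must supply f = m g sin θ − P = 309.3 − 92 = 217.3 N (positive meaning up-slope).
The static-friction ceiling is μ_s N = 0.68 × 579.2 = 393.9 N.
Since |217.3| ≤ 393.9 N, static friction is sufficient; f equals the required value, not μ_s N.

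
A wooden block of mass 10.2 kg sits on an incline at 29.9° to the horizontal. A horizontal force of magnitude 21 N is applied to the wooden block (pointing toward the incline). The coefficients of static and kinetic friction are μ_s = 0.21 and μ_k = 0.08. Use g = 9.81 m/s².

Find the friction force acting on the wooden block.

Normal direction: N = m g cos θ + P sin θ = 97.21 N.
Along the incline, the net driving force (taking up-slope positive) is P cos θ − m g sin θ = 18.2 − 49.88 = -31.67 N, so equilibrium requires friction f = 31.67 N (up-slope).
Maximum static friction: μ_s N = 0.21 × 97.21 = 20.41 N.
The required 31.67 N exceeds the static limit, so the wooden block slides down-slope and f = μ_k N = 0.08×97.21 = 7.78 N.

f ≈ 7.78 N (up the incline)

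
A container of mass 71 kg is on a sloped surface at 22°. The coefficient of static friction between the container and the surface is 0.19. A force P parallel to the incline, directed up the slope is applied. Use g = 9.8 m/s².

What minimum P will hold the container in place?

P_min ≈ 138 N

The container tends to slide down (tan θ > μ_s), so at the point of impending slip friction acts up-slope at its limit: f = μ_s N.
P is parallel to the surface, so N = m g cos θ = 645 N.
Along the incline: P + μ_s N = m g sin θ, so P = 261 − 0.19×645 = 138 N.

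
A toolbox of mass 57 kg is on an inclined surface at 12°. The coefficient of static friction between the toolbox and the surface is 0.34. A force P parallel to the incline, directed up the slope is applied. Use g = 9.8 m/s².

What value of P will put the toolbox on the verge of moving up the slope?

At impending motion up the slope, friction acts down-slope at its limit: f = μ_s N.
P is parallel to the surface, so N = m g cos θ = 546 N.
Along the incline: P = m g sin θ + μ_s N = 116 + 0.34×546 = 302 N.

P ≈ 302 N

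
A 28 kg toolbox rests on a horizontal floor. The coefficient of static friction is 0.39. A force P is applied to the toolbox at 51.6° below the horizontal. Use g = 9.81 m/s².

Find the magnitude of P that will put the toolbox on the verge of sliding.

N = m g + P sin α (the push presses the toolbox into the horizontal floor).
At impending slip, P cos α = μ_s N = μ_s (m g + P sin α).
Solving: P (cos α − μ_s sin α) = μ_s m g → P = 0.39×275/(cos 51.6° − 0.39 sin 51.6°) = 107/0.3155 = 340 N.

P ≈ 340 N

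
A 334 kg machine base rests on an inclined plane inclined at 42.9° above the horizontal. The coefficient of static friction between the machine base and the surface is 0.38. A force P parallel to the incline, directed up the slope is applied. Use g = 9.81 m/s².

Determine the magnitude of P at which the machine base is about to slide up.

P ≈ 3140 N

At impending motion up the slope, friction acts down-slope at its limit: f = μ_s N.
P is parallel to the surface, so N = m g cos θ = 2400 N.
Along the incline: P = m g sin θ + μ_s N = 2230 + 0.38×2400 = 3140 N.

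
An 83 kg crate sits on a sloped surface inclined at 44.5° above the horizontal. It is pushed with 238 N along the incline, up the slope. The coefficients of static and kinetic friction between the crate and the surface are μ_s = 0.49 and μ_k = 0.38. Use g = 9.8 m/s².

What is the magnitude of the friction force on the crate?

Normal force: N = m g cos θ = 83 × 9.8 × cos 44.5° = 580.2 N.
For equilibrium along the incline the friction force must supply f = m g sin θ − P = 570.1 − 238 = 332.1 N (positive meaning up-slope).
The static-friction ceiling is μ_s N = 0.49 × 580.2 = 284.3 N.
Since |332.1| > 284.3 N, static friction cannot hold it; the crate slides down the incline and kinetic friction applies: f = μ_k N = 0.38 × 580.2 = 220 N.

f ≈ 220 N (up the incline)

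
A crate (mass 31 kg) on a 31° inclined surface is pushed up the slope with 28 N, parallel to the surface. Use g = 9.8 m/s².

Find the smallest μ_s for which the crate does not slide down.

μ_s,min ≈ 0.493

N = m g cos θ = 260.4 N.
Friction must make up the shortfall along the incline: f = m g sin θ − P = 156.5 − 28 = 128.5 N.
At the threshold f = μ_s N, so μ_s,min = 128.5/260.4 = 0.493.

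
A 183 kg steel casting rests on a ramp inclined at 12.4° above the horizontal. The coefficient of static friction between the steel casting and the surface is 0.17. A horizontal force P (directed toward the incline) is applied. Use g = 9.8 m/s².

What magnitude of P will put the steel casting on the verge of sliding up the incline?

At impending motion up the slope, friction acts down-slope at its limit: f = μ_s N.
Perpendicular to the incline: N = m g cos θ + P sin θ.
Along the incline: P cos θ = m g sin θ + μ_s N = m g sin θ + μ_s (m g cos θ + P sin θ).
Solving, P (cos θ − μ_s sin θ) = m g (sin θ + μ_s cos θ), so P = 183×9.8×(sin 12.4° + 0.17 cos 12.4°)/(cos 12.4° − 0.17 sin 12.4°) = 1790×0.3808/0.9402 = 726 N.

P ≈ 726 N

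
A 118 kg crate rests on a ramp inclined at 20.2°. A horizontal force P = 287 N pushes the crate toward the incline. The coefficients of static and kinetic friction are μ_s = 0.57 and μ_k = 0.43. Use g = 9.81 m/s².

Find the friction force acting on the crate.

f ≈ 130 N (up the incline)

Resolve perpendicular to the incline: N = m g cos θ + P sin θ = 118×9.81×cos 20.2° + 287×sin 20.2° = 1185 N.
Along the incline, the net driving force (taking up-slope positive) is P cos θ − m g sin θ = 269.3 − 399.7 = -130.4 N, so equilibrium requires friction f = 130.4 N (up-slope).
The limit of static friction is μ_s N = 675.7 N.
|f_req| = 130.4 ≤ 675.7 N → the crate is in equilibrium; friction equals the required value.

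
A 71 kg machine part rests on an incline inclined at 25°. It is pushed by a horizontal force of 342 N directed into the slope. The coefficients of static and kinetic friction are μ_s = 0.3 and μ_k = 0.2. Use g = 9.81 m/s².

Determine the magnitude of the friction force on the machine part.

Resolve perpendicular to the incline: N = m g cos θ + P sin θ = 71×9.81×cos 25° + 342×sin 25° = 775.8 N.
Parallel to the incline: P cos θ − m g sin θ = 310 − 294.4 = 15.6 N; the friction needed to balance this is 15.6 N acting down the slope.
The limit of static friction is μ_s N = 232.7 N.
|f_req| = 15.6 ≤ 232.7 N → the machine part is in equilibrium; friction equals the required value.

f ≈ 15.6 N (down the incline)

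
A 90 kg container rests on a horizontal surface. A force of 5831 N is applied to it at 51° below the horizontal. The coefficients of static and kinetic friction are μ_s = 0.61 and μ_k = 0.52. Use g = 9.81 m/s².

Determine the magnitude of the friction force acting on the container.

The vertical component of P adds to the normal force: N = m g + P sin α = 882.9 + 4532 = 5414 N.
Horizontally, friction must balance P cos α = 3670 N.
μ_s N = 0.61 × 5414 = 3303 N.
3670 > 3303 N → the container slides; f = μ_k N = 0.52×5414 = 2820 N.

f ≈ 2820 N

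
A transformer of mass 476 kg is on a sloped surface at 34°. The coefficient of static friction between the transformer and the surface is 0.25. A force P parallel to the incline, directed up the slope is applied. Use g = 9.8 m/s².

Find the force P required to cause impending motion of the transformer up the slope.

P ≈ 3580 N

At impending motion up the slope, friction acts down-slope at its limit: f = μ_s N.
P is parallel to the surface, so N = m g cos θ = 3870 N.
Along the incline: P = m g sin θ + μ_s N = 2610 + 0.25×3870 = 3580 N.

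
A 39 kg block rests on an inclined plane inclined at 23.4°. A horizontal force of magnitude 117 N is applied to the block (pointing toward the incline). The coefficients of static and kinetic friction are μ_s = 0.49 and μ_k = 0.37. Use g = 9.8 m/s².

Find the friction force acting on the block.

f ≈ 44.4 N (up the incline)

The horizontal push has a component P sin θ into the surface, so N = m g cos θ + P sin θ = 350.8 + 46.47 = 397.2 N.
Parallel to the incline: P cos θ − m g sin θ = 107.4 − 151.8 = -44.41 N; the friction needed to balance this is 44.41 N acting up the slope.
Maximum static friction: μ_s N = 0.49 × 397.2 = 194.6 N.
Since 44.41 N is within the 194.6 N limit, the block stays put and friction is exactly 44.4 N.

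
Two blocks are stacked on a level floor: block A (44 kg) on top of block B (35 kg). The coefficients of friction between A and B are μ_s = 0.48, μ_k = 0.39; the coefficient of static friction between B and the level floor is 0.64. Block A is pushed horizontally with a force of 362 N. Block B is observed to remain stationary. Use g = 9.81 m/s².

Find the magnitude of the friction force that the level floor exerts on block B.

Between the blocks, N₁ = m_A g = 431.6 N.
So the A–B interface can sustain at most μ_s N₁ = 207.2 N of static friction.
Since P = 362 N > 207.2 N, A slides on B; the A–B friction is kinetic: f₁ = μ_k N₁ = 0.39×431.6 = 168 N.
By Newton's third law B feels 168 N forward from A. With B stationary, the floor's static friction on B balances it: f₂ = 168 N (well within μ_s(m_A+m_B)g = 496 N).

f ≈ 168 N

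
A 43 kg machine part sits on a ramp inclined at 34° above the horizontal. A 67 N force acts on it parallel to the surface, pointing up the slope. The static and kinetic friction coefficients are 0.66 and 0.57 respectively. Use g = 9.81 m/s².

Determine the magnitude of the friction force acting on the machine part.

Normal force: N = m g cos θ = 43 × 9.81 × cos 34° = 349.7 N.
For equilibrium along the incline the friction force must supply f = m g sin θ − P = 235.9 − 67 = 168.9 N (positive meaning up-slope).
The static-friction ceiling is μ_s N = 0.66 × 349.7 = 230.8 N.
Since |168.9| ≤ 230.8 N, the machine part remains in static equilibrium and friction takes exactly the required value.

f ≈ 169 N (up the incline)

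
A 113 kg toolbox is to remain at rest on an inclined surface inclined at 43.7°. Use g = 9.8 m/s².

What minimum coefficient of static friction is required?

At the slip threshold m g sin θ = μ_s m g cos θ, so μ_s,min = tan θ.
μ_s,min = tan 43.7° = 0.956.

μ_s,min ≈ 0.956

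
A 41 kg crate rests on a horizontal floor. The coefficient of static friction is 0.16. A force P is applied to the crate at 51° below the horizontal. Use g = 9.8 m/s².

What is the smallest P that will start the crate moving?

P ≈ 127 N

N = m g + P sin α (the push presses the crate into the horizontal floor).
At impending slip, P cos α = μ_s N = μ_s (m g + P sin α).
Solving: P (cos α − μ_s sin α) = μ_s m g → P = 0.16×402/(cos 51° − 0.16 sin 51°) = 64.3/0.505 = 127 N.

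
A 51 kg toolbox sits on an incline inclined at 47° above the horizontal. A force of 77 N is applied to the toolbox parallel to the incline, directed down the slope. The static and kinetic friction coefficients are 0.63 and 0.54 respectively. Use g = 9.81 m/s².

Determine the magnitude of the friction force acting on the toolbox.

f ≈ 184 N (up the incline)

Perpendicular to the surface, N = m g cos θ = 51·9.81·cos 47° = 341.2 N.
Parallel to the incline, ΣF = 0 gives f = m g sin θ + P = 365.9 + 77 = 442.9 N (up-slope positive).
Maximum static friction available: μ_s N = 0.63 × 341.2 = 215 N.
|442.9| exceeds 215 N, so the toolbox slips down-slope; friction is kinetic, f = μ_k N = 0.54×341.2 = 184 N.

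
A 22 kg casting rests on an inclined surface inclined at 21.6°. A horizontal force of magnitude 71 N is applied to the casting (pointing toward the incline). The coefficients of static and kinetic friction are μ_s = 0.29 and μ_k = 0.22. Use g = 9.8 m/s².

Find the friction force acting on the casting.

Resolve perpendicular to the incline: N = m g cos θ + P sin θ = 22×9.8×cos 21.6° + 71×sin 21.6° = 226.6 N.
Along the incline, the net driving force (taking up-slope positive) is P cos θ − m g sin θ = 66.01 − 79.37 = -13.35 N, so equilibrium requires friction f = 13.35 N (up-slope).
The limit of static friction is μ_s N = 65.71 N.
Since 13.35 N is within the 65.71 N limit, the casting stays put and friction is exactly 13.4 N.

f ≈ 13.4 N (up the incline)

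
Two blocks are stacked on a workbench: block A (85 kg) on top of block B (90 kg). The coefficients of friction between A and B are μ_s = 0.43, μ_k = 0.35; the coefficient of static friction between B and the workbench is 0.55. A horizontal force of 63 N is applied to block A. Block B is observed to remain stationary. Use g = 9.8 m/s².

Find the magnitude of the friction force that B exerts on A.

f ≈ 63 N

Normal force at the A–B interface: N₁ = m_A g = 833 N.
Maximum static friction on A from B: μ_s N₁ = 0.43×833 = 358.2 N.
Since P = 63 N ≤ 358.2 N, A does not slip on B; friction on A equals P = 63 N.
By Newton's third law B feels 63 N forward from A. With B stationary, the floor's static friction on B balances it: f₂ = 63 N (well within μ_s(m_A+m_B)g = 943.3 N).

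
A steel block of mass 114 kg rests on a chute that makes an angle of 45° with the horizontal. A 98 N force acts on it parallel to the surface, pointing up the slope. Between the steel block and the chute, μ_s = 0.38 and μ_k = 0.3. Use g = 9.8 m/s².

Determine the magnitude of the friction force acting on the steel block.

Perpendicular to the surface, N = m g cos θ = 114·9.8·cos 45° = 790 N.
For equilibrium along the incline the friction force must supply f = m g sin θ − P = 790 − 98 = 692 N (positive meaning up-slope).
The static-friction ceiling is μ_s N = 0.38 × 790 = 300.2 N.
Since |692| > 300.2 N, static friction cannot hold it; the steel block slides down the incline and kinetic friction applies: f = μ_k N = 0.3 × 790 = 237 N.

f ≈ 237 N (up the incline)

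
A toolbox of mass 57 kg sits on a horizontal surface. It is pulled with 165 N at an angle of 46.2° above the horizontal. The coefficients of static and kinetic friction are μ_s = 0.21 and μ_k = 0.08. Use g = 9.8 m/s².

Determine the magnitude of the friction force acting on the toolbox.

N = m g − P sin α = 558.6 − 165×sin 46.2° = 439.5 N.
The horizontal driving force is P cos α = 114.2 N, so equilibrium needs friction f = 114.2 N.
μ_s N = 0.21 × 439.5 = 92.3 N.
The required friction exceeds μ_s N, so the toolbox moves and f = μ_k N = 35.2 N.

f ≈ 35.2 N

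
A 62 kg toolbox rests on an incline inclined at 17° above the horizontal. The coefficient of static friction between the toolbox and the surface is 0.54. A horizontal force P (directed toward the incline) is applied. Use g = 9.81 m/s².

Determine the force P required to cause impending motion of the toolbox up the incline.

At impending motion up the slope, friction acts down-slope at its limit: f = μ_s N.
Perpendicular to the incline: N = m g cos θ + P sin θ.
Along the incline: P cos θ = m g sin θ + μ_s N = m g sin θ + μ_s (m g cos θ + P sin θ).
Solving, P (cos θ − μ_s sin θ) = m g (sin θ + μ_s cos θ), so P = 62×9.81×(sin 17° + 0.54 cos 17°)/(cos 17° − 0.54 sin 17°) = 608×0.8088/0.7984 = 616 N.

P ≈ 616 N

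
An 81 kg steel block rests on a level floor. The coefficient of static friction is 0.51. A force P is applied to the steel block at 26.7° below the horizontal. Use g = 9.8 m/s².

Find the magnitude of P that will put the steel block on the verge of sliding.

P ≈ 609 N

N = m g + P sin α (the push presses the steel block into the level floor).
At impending slip, P cos α = μ_s N = μ_s (m g + P sin α).
Solving: P (cos α − μ_s sin α) = μ_s m g → P = 0.51×794/(cos 26.7° − 0.51 sin 26.7°) = 405/0.6642 = 609 N.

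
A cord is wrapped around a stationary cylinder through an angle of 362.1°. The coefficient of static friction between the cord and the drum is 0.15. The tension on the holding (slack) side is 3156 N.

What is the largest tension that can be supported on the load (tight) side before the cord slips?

T_max ≈ 8140 N

At impending slip the capstan equation gives T₂/T₁ = e^{μβ} with β in radians.
β = 362.1° × π/180 = 6.32 rad.
e^{μβ} = e^{0.15×6.32} = 2.58.
T₂ = T₁ · e^{μβ} = 3156 × 2.58 = 8140 N.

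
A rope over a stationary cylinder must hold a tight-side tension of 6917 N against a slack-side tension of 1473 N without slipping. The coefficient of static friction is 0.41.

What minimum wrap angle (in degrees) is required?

β_min ≈ 216°

T₂/T₁ = e^{μβ} → β = ln(T₂/T₁)/μ.
β = ln(6917/1473)/0.41 = 1.547/0.41 = 3.772 rad.
In degrees: β = 3.772 × 180/π = 216°.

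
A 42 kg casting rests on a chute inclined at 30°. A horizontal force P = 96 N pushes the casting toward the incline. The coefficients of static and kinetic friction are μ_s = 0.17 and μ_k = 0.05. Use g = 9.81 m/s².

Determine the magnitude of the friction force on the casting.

Resolve perpendicular to the incline: N = m g cos θ + P sin θ = 42×9.81×cos 30° + 96×sin 30° = 404.8 N.
Parallel to the incline: P cos θ − m g sin θ = 83.14 − 206 = -122.9 N; the friction needed to balance this is 122.9 N acting up the slope.
Maximum static friction: μ_s N = 0.17 × 404.8 = 68.82 N.
The required 122.9 N exceeds the static limit, so the casting slides down-slope and f = μ_k N = 0.05×404.8 = 20.2 N.

f ≈ 20.2 N (up the incline)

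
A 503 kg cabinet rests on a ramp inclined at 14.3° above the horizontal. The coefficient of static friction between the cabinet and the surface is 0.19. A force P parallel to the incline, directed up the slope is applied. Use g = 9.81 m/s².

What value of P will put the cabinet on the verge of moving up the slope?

P ≈ 2130 N

At impending motion up the slope, friction acts down-slope at its limit: f = μ_s N.
P is parallel to the surface, so N = m g cos θ = 4780 N.
Along the incline: P = m g sin θ + μ_s N = 1220 + 0.19×4780 = 2130 N.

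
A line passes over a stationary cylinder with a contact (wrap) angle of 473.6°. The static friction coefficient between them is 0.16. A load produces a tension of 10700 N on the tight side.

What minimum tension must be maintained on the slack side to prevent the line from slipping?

T_min ≈ 2850 N

Capstan equation at impending slip: T_tight/T_slack = e^{μβ}.
β = 473.6° = 8.266 rad; e^{μβ} = e^{0.16×8.266} = 3.753.
T_slack = T_tight / e^{μβ} = 10700 / 3.753 = 2850 N.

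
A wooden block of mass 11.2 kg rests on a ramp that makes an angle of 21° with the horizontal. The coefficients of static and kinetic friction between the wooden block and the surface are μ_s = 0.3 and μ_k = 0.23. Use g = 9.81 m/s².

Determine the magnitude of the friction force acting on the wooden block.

f ≈ 23.6 N (up the incline)

Perpendicular to the surface, N = m g cos θ = 11.2·9.81·cos 21° = 102.6 N.
For equilibrium along the incline, friction must balance the weight component: f = m g sin θ = 39.37 N up the slope.
Static friction can supply at most μ_s N = 30.77 N.
Since |39.37| > 30.77 N, static friction cannot hold it; the wooden block slides down the incline and kinetic friction applies: f = μ_k N = 0.23 × 102.6 = 23.6 N.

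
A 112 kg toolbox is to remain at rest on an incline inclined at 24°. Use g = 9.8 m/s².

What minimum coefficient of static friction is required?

μ_s,min ≈ 0.445

At the slip threshold m g sin θ = μ_s m g cos θ, so μ_s,min = tan θ.
μ_s,min = tan 24° = 0.445.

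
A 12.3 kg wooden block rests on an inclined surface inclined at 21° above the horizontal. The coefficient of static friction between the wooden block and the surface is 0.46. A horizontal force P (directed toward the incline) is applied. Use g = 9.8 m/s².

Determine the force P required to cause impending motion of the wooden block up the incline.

At impending motion up the slope, friction acts down-slope at its limit: f = μ_s N.
Perpendicular to the incline: N = m g cos θ + P sin θ.
Along the incline: P cos θ = m g sin θ + μ_s N = m g sin θ + μ_s (m g cos θ + P sin θ).
Solving, P (cos θ − μ_s sin θ) = m g (sin θ + μ_s cos θ), so P = 12.3×9.8×(sin 21° + 0.46 cos 21°)/(cos 21° − 0.46 sin 21°) = 121×0.7878/0.7687 = 124 N.

P ≈ 124 N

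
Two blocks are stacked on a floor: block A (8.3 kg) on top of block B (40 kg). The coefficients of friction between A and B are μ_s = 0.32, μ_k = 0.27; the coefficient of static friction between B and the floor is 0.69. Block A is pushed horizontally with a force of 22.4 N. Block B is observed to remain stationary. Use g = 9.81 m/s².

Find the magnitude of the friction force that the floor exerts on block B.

f ≈ 22.4 N

Between the blocks, N₁ = m_A g = 81.42 N.
Maximum static friction on A from B: μ_s N₁ = 0.32×81.42 = 26.06 N.
Since P = 22.4 N ≤ 26.06 N, A does not slip on B; friction on A equals P = 22.4 N.
B experiences an equal 22.4 N forward from A (third law). B is in equilibrium, so the floor supplies f₂ = 22.4 N of static friction (limit μ_s(m_A+m_B)g = 326.9 N, not exceeded).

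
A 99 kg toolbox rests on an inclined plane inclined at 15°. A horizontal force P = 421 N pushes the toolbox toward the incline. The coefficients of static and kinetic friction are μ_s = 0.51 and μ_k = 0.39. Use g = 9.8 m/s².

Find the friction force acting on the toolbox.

f ≈ 156 N (down the incline)

The horizontal push has a component P sin θ into the surface, so N = m g cos θ + P sin θ = 937.1 + 109 = 1046 N.
Along the incline, the net driving force (taking up-slope positive) is P cos θ − m g sin θ = 406.7 − 251.1 = 155.5 N, so equilibrium requires friction f = -155.5 N (down-slope).
The limit of static friction is μ_s N = 533.5 N.
|f_req| = 155.5 ≤ 533.5 N → the toolbox is in equilibrium; friction equals the required value.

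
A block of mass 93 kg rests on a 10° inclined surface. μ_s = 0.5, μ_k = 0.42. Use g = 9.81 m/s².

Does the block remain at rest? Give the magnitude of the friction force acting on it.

f ≈ 158 N

N = m g cos θ = 898 N.
Down-slope weight component: m g sin θ = 158 N.
μ_s N = 449 N.
158 ≤ 449 N, so it stays put; friction = 158 N.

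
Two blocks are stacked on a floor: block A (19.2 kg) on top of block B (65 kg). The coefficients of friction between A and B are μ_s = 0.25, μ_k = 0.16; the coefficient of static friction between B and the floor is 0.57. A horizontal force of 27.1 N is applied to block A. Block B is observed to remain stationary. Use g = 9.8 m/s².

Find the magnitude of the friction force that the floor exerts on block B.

f ≈ 27.1 N

Between the blocks, N₁ = m_A g = 188.2 N.
So the A–B interface can sustain at most μ_s N₁ = 47.04 N of static friction.
P = 27.1 N is within that limit, so A and B move together (both at rest); the A–B friction is simply f₁ = P = 27.1 N.
By Newton's third law B feels 27.1 N forward from A. With B stationary, the floor's static friction on B balances it: f₂ = 27.1 N (well within μ_s(m_A+m_B)g = 470.3 N).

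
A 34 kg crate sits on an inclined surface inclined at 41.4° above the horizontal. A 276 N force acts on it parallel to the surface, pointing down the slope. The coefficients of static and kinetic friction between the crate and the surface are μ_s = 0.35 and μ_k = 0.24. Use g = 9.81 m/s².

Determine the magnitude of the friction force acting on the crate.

Normal force: N = m g cos θ = 34 × 9.81 × cos 41.4° = 250.2 N.
Parallel to the incline, ΣF = 0 gives f = m g sin θ + P = 220.6 + 276 = 496.6 N (up-slope positive).
The static-friction ceiling is μ_s N = 0.35 × 250.2 = 87.57 N.
|496.6| exceeds 87.57 N, so the crate slips down-slope; friction is kinetic, f = μ_k N = 0.24×250.2 = 60 N.

f ≈ 60 N (up the incline)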